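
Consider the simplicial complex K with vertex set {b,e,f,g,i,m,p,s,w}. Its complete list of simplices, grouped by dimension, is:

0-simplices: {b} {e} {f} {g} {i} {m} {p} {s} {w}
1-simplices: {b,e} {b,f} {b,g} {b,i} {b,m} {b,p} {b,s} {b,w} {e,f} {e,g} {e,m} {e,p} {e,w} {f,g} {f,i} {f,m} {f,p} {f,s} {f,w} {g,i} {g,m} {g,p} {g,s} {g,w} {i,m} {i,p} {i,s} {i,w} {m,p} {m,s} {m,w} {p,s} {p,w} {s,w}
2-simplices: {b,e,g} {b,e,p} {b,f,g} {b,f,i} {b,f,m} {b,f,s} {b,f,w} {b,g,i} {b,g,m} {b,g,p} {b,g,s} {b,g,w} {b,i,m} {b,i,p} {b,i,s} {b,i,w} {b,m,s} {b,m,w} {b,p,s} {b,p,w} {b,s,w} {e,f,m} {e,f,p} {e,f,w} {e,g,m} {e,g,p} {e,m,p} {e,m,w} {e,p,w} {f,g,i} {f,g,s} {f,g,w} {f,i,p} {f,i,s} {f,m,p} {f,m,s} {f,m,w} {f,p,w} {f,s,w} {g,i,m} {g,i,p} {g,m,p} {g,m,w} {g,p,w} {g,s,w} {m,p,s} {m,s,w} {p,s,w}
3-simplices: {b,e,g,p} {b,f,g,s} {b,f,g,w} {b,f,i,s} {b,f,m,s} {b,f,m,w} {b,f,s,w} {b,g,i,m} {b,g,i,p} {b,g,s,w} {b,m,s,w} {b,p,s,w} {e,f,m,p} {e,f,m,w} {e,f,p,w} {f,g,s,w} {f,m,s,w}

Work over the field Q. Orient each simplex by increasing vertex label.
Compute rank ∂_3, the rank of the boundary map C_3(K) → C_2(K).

rank∂_3=15

n_0=9 n_1=34 n_2=48 n_3=17  [Q]
∂1: piv[be,bf,bg,bi,bm,bp,bs,bw] rk=8  ker:ef,eg,em,ep,ew,fg,fi,fm,fp,fs,fw,gi,gm,gp,gs,gw,im,ip,is,iw,mp,ms,mw,ps,pw,sw
∂2: piv[beg,bep,bfg,bfi,bfm,bfs,bfw,bgi,bgm,bgp,bgs,bgw,bim,bip,bis,biw,bms,bmw,bps,bpw,bsw,efm,efp,efw,egm,emp] rk=26  ker:egp,emw,epw,fgi,fgs,fgw,fip,fis,fmp,fms,fmw,fpw,fsw,gim,gip,gmp,gmw,gpw,gsw,mps,msw,psw
∂3: piv[begp,bfgs,bfgw,bfis,bfms,bfmw,bfsw,bgim,bgip,bgsw,bmsw,bpsw,efmp,efmw,efpw] rk=15  ker:fgsw,fmsw
rk∂_3=15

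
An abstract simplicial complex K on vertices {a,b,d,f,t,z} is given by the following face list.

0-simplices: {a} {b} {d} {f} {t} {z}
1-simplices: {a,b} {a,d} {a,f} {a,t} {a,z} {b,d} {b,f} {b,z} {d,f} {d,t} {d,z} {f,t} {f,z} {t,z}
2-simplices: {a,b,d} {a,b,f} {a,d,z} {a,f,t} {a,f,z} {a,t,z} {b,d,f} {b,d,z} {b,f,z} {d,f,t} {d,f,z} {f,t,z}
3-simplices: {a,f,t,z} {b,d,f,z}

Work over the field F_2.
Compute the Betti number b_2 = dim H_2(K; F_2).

n_0=6 n_1=14 n_2=12 n_3=2  [Z2]
∂1: piv[ab,ad,af,at,az] rk=5  ker:bd,bf,bz,df,dt,dz,ft,fz,tz
∂2: piv[abd,abf,adz,aft,afz,atz,bdf,bdz,dft] rk=9  ker:bfz,dfz,ftz
∂3: piv[aftz,bdfz] rk=2
b_2=(12−9)−2=1

b_2=1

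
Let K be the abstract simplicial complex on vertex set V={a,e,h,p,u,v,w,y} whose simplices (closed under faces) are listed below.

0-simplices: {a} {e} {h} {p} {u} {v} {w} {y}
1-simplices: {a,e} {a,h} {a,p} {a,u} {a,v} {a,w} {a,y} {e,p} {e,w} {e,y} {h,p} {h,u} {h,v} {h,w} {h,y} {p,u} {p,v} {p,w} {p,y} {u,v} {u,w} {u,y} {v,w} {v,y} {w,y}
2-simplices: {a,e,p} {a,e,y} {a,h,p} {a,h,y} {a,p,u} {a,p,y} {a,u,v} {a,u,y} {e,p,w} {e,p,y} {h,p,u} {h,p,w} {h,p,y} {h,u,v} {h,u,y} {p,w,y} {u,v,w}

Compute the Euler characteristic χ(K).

n_0=8 n_1=25 n_2=17
χ=+8−25+17=0

χ(K)=0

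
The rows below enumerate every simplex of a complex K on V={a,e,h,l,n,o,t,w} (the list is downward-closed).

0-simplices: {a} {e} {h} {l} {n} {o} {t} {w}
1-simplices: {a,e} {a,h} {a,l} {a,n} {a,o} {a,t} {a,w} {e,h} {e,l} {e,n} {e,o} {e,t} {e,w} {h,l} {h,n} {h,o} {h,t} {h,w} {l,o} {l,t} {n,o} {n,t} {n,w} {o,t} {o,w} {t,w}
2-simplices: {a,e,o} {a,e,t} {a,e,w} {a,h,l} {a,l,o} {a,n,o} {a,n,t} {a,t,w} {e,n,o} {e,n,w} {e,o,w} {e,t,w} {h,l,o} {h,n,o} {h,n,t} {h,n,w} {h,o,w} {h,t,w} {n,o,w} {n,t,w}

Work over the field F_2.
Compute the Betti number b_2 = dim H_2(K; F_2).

n_0=8 n_1=26 n_2=20  [Z2]
∂1: piv[ae,ah,al,an,ao,at,aw] rk=7  ker:eh,el,en,eo,et,ew,hl,hn,ho,ht,hw,lo,lt,no,nt,nw,ot,ow,tw
∂2: piv[aeo,aet,aew,ahl,alo,ano,ant,atw,eno,enw,eow,hlo,hno,hnt,hnw] rk=15  ker:etw,how,htw,now,ntw
b_2=(20−15)−0=5

b_2=5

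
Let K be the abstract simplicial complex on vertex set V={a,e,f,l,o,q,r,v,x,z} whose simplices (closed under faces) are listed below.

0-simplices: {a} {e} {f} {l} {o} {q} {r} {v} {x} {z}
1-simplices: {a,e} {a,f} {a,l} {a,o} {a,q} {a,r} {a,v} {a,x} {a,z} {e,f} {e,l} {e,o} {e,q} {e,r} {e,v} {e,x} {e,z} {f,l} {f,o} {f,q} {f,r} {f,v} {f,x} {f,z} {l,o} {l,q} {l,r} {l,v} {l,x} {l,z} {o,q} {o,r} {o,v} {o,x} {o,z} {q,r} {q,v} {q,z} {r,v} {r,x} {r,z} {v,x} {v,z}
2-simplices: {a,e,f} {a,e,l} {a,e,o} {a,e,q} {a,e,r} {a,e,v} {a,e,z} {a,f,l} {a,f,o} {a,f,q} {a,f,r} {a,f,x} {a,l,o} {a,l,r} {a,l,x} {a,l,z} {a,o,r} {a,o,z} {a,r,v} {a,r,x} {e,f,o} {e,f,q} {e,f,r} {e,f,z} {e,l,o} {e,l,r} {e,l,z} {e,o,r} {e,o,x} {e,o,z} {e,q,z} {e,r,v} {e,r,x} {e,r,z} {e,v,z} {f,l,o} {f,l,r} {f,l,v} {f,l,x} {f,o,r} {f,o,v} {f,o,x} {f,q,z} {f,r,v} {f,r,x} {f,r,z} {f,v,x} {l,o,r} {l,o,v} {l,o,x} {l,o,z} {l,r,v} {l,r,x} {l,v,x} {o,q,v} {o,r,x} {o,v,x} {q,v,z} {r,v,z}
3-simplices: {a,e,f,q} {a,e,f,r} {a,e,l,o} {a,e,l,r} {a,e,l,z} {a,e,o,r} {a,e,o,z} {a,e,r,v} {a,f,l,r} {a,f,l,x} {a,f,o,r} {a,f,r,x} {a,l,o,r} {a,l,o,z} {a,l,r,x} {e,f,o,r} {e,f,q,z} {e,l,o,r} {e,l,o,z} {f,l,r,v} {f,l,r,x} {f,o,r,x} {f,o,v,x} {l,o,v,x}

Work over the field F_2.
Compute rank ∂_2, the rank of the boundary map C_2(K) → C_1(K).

rank∂_2=32

n_0=10 n_1=43 n_2=59 n_3=24  [Z2]
∂1: piv[ae,af,al,ao,aq,ar,av,ax,az] rk=9  ker:ef,el,eo,eq,er,ev,ex,ez,fl,fo,fq,fr,fv,fx,fz,lo,lq,lr,lv,lx,lz,oq,or,ov,ox,oz,qr,qv,qz,rv,rx,rz,vx,vz
∂2: piv[aef,ael,aeo,aeq,aer,aev,aez,afl,afo,afq,afr,afx,alo,alr,alx,alz,aor,aoz,arv,arx,efz,eox,eqz,erx,erz,evz,flv,fov,frv,fvx,oqv,qvz] rk=32  ker:efo,efq,efr,elo,elr,elz,eor,eoz,erv,flo,flr,flx,for,fox,fqz,frx,frz,lor,lov,lox,loz,lrv,lrx,lvx,orx,ovx,rvz
∂3: piv[aefq,aefr,aelo,aelr,aelz,aeor,aeoz,aerv,aflr,aflx,afor,afrx,alor,aloz,alrx,efor,efqz,flrv,forx,fovx,lovx] rk=21  ker:elor,eloz,flrx
rk∂_2=32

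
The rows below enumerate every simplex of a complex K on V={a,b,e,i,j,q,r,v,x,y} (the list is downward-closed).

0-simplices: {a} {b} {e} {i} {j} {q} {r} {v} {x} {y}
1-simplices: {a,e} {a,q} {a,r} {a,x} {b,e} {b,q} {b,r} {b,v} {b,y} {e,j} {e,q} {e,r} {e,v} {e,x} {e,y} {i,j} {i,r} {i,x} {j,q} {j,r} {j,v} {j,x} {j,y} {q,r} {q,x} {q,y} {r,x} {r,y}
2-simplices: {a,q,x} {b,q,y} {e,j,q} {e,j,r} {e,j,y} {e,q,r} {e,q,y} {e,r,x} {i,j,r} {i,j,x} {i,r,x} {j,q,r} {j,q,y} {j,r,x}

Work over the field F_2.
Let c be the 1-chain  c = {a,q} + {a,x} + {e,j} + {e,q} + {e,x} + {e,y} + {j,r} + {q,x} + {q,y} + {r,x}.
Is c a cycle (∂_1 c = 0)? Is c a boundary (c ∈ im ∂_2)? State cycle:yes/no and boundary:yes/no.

cycle:yes boundary:yes

n_0=10 n_1=28 n_2=14  [Z2]
∂1: piv[ae,aq,ar,ax,be,bv,by,ej,ij] rk=9  ker:bq,br,eq,er,ev,ex,ey,ir,ix,jq,jr,jv,jx,jy,qr,qx,qy,rx,ry
∂2: piv[aqx,bqy,ejq,ejr,ejy,eqr,eqy,erx,ijr,ijx,irx] rk=11  ker:jqr,jqy,jrx
∂1c = 0
c vs im∂2: reduces to 0 ⇒ boundary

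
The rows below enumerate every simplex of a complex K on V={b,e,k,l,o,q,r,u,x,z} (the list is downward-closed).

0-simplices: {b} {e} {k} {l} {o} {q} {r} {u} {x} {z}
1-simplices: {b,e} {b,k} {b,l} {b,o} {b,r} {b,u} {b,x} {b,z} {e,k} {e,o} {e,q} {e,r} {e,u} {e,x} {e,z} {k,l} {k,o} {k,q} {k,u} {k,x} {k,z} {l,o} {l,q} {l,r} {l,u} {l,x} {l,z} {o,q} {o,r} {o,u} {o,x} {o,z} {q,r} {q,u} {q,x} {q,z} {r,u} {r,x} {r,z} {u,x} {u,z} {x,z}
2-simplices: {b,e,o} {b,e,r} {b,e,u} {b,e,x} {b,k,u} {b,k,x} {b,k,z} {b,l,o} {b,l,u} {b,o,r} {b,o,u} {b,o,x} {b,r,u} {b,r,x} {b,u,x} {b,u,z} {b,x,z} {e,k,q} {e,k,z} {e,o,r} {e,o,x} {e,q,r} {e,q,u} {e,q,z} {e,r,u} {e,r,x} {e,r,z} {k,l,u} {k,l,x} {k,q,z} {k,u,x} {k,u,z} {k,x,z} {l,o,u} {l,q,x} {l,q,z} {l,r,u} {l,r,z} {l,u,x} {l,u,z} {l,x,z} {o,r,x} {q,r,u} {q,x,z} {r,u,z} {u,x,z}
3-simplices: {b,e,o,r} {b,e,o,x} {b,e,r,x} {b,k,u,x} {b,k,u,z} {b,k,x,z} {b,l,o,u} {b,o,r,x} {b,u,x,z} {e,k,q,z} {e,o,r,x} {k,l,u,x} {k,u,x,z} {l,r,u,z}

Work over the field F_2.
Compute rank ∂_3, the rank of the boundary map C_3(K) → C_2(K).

n_0=10 n_1=42 n_2=46 n_3=14  [Z2]
∂1: piv[be,bk,bl,bo,br,bu,bx,bz,eq] rk=9  ker:ek,eo,er,eu,ex,ez,kl,ko,kq,ku,kx,kz,lo,lq,lr,lu,lx,lz,oq,or,ou,ox,oz,qr,qu,qx,qz,ru,rx,rz,ux,uz,xz
∂2: piv[beo,ber,beu,bex,bku,bkx,bkz,blo,blu,bor,bou,box,bru,brx,bux,buz,bxz,ekq,ekz,eqr,equ,eqz,erz,klu,klx,lqx,lqz,lru,lrz,luz] rk=30  ker:eor,eox,eru,erx,kqz,kux,kuz,kxz,lou,lux,lxz,orx,qru,qxz,ruz,uxz
∂3: piv[beor,beox,berx,bkux,bkuz,bkxz,blou,borx,buxz,ekqz,klux,lruz] rk=12  ker:eorx,kuxz
rk∂_3=12

rank∂_3=12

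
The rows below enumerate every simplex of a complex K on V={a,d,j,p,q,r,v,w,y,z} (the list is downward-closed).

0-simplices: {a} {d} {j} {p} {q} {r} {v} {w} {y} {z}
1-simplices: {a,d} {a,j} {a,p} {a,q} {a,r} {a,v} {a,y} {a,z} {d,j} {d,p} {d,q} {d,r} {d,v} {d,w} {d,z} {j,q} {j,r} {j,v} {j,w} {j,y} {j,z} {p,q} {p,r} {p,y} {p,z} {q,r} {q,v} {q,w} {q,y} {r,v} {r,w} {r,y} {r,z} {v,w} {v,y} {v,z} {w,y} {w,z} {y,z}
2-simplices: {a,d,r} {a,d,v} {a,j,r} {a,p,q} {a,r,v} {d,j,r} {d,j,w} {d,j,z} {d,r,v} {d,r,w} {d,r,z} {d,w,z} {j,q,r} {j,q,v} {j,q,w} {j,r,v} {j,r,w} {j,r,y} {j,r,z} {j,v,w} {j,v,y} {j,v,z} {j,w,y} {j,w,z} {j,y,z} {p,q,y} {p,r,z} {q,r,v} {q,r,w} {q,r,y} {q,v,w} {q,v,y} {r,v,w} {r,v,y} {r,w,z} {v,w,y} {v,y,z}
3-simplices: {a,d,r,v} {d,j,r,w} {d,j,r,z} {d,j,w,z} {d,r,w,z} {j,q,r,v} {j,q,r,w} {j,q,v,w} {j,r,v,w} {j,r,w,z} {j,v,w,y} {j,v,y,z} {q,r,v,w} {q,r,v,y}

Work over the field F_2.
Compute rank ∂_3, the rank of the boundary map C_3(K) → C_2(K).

rank∂_3=12

n_0=10 n_1=39 n_2=37 n_3=14  [Z2]
∂1: piv[ad,aj,ap,aq,ar,av,ay,az,dw] rk=9  ker:dj,dp,dq,dr,dv,dz,jq,jr,jv,jw,jy,jz,pq,pr,py,pz,qr,qv,qw,qy,rv,rw,ry,rz,vw,vy,vz,wy,wz,yz
∂2: piv[adr,adv,ajr,apq,arv,djr,djw,djz,drw,drz,dwz,jqr,jqv,jqw,jrv,jry,jvw,jvy,jvz,jwy,jyz,pqy,prz,qry] rk=24  ker:drv,jrw,jrz,jwz,qrv,qrw,qvw,qvy,rvw,rvy,rwz,vwy,vyz
∂3: piv[adrv,djrw,djrz,djwz,drwz,jqrv,jqrw,jqvw,jrvw,jvwy,jvyz,qrvy] rk=12  ker:jrwz,qrvw
rk∂_3=12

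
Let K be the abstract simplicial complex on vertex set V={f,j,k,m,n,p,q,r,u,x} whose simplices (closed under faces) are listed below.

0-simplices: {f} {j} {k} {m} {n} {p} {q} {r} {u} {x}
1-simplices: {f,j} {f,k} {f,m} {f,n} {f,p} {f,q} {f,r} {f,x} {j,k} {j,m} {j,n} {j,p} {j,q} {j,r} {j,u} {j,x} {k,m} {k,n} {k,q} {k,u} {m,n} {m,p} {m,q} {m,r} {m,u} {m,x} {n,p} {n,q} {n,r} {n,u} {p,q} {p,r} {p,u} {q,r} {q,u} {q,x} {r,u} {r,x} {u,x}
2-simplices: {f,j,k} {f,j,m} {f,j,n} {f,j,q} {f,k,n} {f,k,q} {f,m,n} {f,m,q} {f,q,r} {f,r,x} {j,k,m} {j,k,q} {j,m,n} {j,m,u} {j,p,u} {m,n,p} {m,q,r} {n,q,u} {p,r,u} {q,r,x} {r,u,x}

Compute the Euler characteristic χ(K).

χ(K)=-8

n_0=10 n_1=39 n_2=21
χ=+10−39+21=-8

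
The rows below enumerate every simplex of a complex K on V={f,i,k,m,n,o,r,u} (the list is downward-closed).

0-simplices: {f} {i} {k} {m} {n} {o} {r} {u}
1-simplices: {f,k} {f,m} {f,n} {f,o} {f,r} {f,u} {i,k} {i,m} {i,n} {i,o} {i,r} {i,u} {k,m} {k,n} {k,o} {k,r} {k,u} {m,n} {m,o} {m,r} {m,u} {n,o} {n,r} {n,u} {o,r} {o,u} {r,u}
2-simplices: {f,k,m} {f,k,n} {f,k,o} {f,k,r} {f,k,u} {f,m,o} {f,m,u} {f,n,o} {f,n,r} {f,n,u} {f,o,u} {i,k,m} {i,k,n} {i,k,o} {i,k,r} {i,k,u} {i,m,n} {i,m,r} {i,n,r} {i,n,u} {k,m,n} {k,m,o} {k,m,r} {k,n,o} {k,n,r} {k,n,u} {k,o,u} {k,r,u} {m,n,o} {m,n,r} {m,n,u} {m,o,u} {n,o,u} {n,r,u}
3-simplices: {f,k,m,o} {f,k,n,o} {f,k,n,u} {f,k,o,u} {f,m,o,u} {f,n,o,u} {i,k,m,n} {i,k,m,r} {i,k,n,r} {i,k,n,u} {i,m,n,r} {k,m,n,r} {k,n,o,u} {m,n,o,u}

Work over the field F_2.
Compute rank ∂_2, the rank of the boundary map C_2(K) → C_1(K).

rank∂_2=19

n_0=8 n_1=27 n_2=34 n_3=14  [Z2]
∂1: piv[fk,fm,fn,fo,fr,fu,ik] rk=7  ker:im,in,io,ir,iu,km,kn,ko,kr,ku,mn,mo,mr,mu,no,nr,nu,or,ou,ru
∂2: piv[fkm,fkn,fko,fkr,fku,fmo,fmu,fno,fnr,fnu,fou,ikm,ikn,iko,ikr,iku,imn,imr,kru] rk=19  ker:inr,inu,kmn,kmo,kmr,kno,knr,knu,kou,mno,mnr,mnu,mou,nou,nru
∂3: piv[fkmo,fkno,fknu,fkou,fmou,fnou,ikmn,ikmr,iknr,iknu,imnr,mnou] rk=12  ker:kmnr,knou
rk∂_2=19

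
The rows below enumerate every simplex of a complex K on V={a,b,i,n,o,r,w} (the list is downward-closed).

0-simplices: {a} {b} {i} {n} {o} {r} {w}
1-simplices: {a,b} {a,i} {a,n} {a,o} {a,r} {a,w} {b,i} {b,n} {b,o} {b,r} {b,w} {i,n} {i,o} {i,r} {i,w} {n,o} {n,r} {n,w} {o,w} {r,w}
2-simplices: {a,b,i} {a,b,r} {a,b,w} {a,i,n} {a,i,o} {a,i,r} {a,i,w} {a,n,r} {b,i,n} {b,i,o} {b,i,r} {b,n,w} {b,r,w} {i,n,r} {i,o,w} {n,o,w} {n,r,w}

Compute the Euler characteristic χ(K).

χ(K)=4

n_0=7 n_1=20 n_2=17
χ=+7−20+17=4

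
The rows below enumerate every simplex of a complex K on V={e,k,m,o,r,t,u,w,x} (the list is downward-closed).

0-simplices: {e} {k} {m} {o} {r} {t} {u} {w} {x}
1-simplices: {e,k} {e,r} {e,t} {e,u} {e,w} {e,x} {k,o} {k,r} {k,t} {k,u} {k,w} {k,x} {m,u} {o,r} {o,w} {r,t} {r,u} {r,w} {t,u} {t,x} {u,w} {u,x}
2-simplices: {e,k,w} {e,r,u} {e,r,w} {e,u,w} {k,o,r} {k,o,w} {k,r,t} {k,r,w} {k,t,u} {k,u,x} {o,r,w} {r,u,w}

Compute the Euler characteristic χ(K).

χ(K)=-1

n_0=9 n_1=22 n_2=12
χ=+9−22+12=-1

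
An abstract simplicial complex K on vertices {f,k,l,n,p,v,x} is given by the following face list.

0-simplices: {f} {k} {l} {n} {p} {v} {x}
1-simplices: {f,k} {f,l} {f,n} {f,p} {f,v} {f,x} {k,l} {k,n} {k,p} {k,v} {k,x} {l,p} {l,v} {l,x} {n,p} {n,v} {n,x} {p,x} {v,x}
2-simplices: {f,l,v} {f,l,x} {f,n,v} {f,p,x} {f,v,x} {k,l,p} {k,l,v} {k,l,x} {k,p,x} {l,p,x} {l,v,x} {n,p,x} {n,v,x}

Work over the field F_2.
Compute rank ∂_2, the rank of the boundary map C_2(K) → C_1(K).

n_0=7 n_1=19 n_2=13  [Z2]
∂1: piv[fk,fl,fn,fp,fv,fx] rk=6  ker:kl,kn,kp,kv,kx,lp,lv,lx,np,nv,nx,px,vx
∂2: piv[flv,flx,fnv,fpx,fvx,klp,klv,klx,kpx,npx,nvx] rk=11  ker:lpx,lvx
rk∂_2=11

rank∂_2=11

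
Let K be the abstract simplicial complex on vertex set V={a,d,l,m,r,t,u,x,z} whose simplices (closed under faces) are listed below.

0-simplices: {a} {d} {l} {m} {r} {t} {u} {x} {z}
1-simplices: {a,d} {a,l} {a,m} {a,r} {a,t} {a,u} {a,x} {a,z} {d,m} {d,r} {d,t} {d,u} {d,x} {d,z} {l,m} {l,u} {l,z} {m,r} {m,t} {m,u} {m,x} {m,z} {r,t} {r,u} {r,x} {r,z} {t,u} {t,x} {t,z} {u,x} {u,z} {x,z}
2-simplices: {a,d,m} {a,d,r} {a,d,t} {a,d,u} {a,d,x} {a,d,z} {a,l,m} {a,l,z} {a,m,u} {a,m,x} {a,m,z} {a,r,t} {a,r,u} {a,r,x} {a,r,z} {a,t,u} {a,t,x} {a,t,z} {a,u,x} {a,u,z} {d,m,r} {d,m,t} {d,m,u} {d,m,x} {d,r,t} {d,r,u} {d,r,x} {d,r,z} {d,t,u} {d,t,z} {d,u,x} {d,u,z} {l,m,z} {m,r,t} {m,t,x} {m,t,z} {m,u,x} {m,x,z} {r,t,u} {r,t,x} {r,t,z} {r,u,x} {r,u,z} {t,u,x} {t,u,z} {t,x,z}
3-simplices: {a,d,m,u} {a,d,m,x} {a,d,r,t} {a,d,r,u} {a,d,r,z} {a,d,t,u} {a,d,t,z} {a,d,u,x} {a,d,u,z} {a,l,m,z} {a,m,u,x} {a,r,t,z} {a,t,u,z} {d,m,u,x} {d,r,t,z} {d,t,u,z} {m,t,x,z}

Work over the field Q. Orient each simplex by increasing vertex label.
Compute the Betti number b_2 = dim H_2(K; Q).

b_2=9

n_0=9 n_1=32 n_2=46 n_3=17  [Q]
∂1: piv[ad,al,am,ar,at,au,ax,az] rk=8  ker:dm,dr,dt,du,dx,dz,lm,lu,lz,mr,mt,mu,mx,mz,rt,ru,rx,rz,tu,tx,tz,ux,uz,xz
∂2: piv[adm,adr,adt,adu,adx,adz,alm,alz,amu,amx,amz,art,aru,arx,arz,atu,atx,atz,aux,auz,dmr,dmt,mxz] rk=23  ker:dmu,dmx,drt,dru,drx,drz,dtu,dtz,dux,duz,lmz,mrt,mtx,mtz,mux,rtu,rtx,rtz,rux,ruz,tux,tuz,txz
∂3: piv[admu,admx,adrt,adru,adrz,adtu,adtz,adux,aduz,almz,amux,artz,atuz,mtxz] rk=14  ker:dmux,drtz,dtuz
b_2=(46−23)−14=9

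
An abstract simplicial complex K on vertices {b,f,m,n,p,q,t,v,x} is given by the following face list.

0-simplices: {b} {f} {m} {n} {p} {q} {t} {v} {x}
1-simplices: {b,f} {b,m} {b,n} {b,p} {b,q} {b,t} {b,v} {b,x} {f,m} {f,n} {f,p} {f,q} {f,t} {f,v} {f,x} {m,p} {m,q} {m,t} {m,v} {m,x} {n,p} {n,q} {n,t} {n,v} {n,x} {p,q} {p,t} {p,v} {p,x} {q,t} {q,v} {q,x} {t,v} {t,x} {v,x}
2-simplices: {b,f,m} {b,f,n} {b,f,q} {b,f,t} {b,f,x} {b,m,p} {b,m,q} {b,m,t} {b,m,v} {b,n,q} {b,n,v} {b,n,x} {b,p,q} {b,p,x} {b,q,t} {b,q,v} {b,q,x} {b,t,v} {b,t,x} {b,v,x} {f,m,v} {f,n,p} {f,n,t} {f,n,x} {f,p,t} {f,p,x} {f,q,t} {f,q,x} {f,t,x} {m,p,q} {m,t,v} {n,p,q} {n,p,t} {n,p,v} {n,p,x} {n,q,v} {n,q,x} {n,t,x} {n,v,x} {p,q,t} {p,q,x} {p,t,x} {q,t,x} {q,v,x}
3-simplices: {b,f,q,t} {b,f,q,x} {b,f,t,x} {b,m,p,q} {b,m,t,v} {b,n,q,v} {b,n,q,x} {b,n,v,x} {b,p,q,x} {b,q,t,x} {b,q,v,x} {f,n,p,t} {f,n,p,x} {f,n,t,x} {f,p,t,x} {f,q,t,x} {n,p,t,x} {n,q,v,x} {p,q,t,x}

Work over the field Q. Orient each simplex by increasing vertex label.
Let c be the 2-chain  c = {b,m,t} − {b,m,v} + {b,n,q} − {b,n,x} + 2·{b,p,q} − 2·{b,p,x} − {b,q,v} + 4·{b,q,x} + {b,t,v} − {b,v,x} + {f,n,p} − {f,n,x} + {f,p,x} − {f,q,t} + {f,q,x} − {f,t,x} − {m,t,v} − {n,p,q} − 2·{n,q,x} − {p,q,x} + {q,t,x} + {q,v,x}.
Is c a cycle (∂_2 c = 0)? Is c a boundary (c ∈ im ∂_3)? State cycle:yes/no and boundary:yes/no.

n_0=9 n_1=35 n_2=44 n_3=19  [Q]
∂1: piv[bf,bm,bn,bp,bq,bt,bv,bx] rk=8  ker:fm,fn,fp,fq,ft,fv,fx,mp,mq,mt,mv,mx,np,nq,nt,nv,nx,pq,pt,pv,px,qt,qv,qx,tv,tx,vx
∂2: piv[bfm,bfn,bfq,bft,bfx,bmp,bmq,bmt,bmv,bnq,bnv,bnx,bpq,bpx,bqt,bqv,bqx,btv,btx,bvx,fmv,fnp,fnt,fpt,fpx,npv] rk=26  ker:fnx,fqt,fqx,ftx,mpq,mtv,npq,npt,npx,nqv,nqx,ntx,nvx,pqt,pqx,ptx,qtx,qvx
∂3: piv[bfqt,bfqx,bftx,bmpq,bmtv,bnqv,bnqx,bnvx,bpqx,bqtx,bqvx,fnpt,fnpx,fntx,fptx,pqtx] rk=16  ker:fqtx,nptx,nqvx
∂2c = 0
c vs im∂3: residual ≠ 0 ⇒ not boundary

cycle:yes boundary:no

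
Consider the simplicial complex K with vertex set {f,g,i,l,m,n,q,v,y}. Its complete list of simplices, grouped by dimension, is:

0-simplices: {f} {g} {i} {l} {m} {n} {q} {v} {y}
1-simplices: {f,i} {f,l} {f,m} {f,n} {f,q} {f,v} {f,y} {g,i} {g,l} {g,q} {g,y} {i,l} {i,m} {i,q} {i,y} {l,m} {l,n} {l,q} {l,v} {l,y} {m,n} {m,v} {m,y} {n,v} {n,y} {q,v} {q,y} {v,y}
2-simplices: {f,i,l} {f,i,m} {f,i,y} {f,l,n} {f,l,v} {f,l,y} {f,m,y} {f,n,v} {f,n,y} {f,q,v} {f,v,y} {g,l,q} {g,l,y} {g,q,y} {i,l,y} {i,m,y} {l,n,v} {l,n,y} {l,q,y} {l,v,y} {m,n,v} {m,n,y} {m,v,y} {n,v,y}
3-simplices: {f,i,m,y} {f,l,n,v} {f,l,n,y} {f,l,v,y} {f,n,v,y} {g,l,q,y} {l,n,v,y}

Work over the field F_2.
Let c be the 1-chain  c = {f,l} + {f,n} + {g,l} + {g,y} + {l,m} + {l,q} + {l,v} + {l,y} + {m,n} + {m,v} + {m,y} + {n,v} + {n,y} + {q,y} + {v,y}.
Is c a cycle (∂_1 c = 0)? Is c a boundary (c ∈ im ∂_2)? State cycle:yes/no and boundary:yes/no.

cycle:yes boundary:no

n_0=9 n_1=28 n_2=24 n_3=7  [Z2]
∂1: piv[fi,fl,fm,fn,fq,fv,fy,gi] rk=8  ker:gl,gq,gy,il,im,iq,iy,lm,ln,lq,lv,ly,mn,mv,my,nv,ny,qv,qy,vy
∂2: piv[fil,fim,fiy,fln,flv,fly,fmy,fnv,fny,fqv,fvy,glq,gly,gqy,mnv,mny] rk=16  ker:ily,imy,lnv,lny,lqy,lvy,mvy,nvy
∂3: piv[fimy,flnv,flny,flvy,fnvy,glqy] rk=6  ker:lnvy
∂1c = 0
c vs im∂2: residual ≠ 0 ⇒ not boundary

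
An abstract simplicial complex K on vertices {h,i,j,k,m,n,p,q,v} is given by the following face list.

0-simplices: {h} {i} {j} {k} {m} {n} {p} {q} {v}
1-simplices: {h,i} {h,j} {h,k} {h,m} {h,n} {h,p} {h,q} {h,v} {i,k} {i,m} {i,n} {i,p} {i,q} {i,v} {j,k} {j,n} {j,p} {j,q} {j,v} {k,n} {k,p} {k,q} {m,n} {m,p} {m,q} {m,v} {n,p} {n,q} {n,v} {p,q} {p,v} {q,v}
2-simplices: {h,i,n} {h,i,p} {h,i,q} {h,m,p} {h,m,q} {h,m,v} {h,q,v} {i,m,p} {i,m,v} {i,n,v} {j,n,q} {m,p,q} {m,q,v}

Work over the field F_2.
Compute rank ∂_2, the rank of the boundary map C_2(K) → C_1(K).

rank∂_2=12

n_0=9 n_1=32 n_2=13  [Z2]
∂1: piv[hi,hj,hk,hm,hn,hp,hq,hv] rk=8  ker:ik,im,in,ip,iq,iv,jk,jn,jp,jq,jv,kn,kp,kq,mn,mp,mq,mv,np,nq,nv,pq,pv,qv
∂2: piv[hin,hip,hiq,hmp,hmq,hmv,hqv,imp,imv,inv,jnq,mpq] rk=12  ker:mqv
rk∂_2=12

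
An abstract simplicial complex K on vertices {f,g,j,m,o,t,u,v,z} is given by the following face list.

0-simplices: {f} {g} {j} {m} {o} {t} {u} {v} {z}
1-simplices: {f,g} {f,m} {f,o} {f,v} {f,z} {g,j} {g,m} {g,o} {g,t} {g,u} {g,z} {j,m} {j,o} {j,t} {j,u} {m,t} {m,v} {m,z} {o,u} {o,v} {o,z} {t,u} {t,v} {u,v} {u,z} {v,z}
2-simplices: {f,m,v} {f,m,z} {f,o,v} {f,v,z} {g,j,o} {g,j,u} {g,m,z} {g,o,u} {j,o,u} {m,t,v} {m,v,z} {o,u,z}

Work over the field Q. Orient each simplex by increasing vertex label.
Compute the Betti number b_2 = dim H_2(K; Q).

b_2=2

n_0=9 n_1=26 n_2=12  [Q]
∂1: piv[fg,fm,fo,fv,fz,gj,gt,gu] rk=8  ker:gm,go,gz,jm,jo,jt,ju,mt,mv,mz,ou,ov,oz,tu,tv,uv,uz,vz
∂2: piv[fmv,fmz,fov,fvz,gjo,gju,gmz,gou,mtv,ouz] rk=10  ker:jou,mvz
b_2=(12−10)−0=2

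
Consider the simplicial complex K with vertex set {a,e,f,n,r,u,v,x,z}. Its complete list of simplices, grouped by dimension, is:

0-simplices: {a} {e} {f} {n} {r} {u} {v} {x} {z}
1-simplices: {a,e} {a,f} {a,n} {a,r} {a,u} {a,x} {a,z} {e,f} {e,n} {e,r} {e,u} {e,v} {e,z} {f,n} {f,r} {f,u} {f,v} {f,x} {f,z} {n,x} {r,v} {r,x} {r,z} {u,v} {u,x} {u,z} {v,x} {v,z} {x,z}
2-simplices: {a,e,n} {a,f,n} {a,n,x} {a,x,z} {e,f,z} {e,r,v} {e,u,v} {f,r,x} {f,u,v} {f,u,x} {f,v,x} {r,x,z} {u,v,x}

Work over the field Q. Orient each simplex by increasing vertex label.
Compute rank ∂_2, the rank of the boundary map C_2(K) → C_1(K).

n_0=9 n_1=29 n_2=13  [Q]
∂1: piv[ae,af,an,ar,au,ax,az,ev] rk=8  ker:ef,en,er,eu,ez,fn,fr,fu,fv,fx,fz,nx,rv,rx,rz,uv,ux,uz,vx,vz,xz
∂2: piv[aen,afn,anx,axz,efz,erv,euv,frx,fuv,fux,fvx,rxz] rk=12  ker:uvx
rk∂_2=12

rank∂_2=12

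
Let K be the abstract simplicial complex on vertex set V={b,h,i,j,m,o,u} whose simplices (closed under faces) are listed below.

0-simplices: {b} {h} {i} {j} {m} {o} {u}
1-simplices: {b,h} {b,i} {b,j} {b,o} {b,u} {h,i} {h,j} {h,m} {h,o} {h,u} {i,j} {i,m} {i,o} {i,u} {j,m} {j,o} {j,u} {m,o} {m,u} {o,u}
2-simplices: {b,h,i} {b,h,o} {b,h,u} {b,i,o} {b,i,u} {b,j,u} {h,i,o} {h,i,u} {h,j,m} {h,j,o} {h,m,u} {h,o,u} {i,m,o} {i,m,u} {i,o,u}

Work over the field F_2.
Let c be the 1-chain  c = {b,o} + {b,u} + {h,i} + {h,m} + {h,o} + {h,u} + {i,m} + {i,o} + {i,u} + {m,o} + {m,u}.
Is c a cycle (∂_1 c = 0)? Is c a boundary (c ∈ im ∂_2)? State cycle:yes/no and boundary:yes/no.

cycle:yes boundary:yes

n_0=7 n_1=20 n_2=15  [Z2]
∂1: piv[bh,bi,bj,bo,bu,hm] rk=6  ker:hi,hj,ho,hu,ij,im,io,iu,jm,jo,ju,mo,mu,ou
∂2: piv[bhi,bho,bhu,bio,biu,bju,hjm,hjo,hmu,hou,imo,imu] rk=12  ker:hio,hiu,iou
∂1c = 0
c vs im∂2: reduces to 0 ⇒ boundary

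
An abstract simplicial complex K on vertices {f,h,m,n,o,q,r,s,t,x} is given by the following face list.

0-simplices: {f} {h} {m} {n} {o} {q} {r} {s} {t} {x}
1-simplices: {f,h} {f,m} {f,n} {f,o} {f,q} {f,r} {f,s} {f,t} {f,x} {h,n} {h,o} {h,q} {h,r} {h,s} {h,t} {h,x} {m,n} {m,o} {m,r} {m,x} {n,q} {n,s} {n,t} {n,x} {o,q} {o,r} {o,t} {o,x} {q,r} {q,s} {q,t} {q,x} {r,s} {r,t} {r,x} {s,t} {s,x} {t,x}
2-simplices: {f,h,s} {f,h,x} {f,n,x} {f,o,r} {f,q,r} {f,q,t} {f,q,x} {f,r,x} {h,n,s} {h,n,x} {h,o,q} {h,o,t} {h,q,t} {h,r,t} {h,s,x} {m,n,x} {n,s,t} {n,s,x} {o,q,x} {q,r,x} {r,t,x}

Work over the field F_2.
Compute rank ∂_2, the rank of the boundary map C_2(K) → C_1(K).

n_0=10 n_1=38 n_2=21  [Z2]
∂1: piv[fh,fm,fn,fo,fq,fr,fs,ft,fx] rk=9  ker:hn,ho,hq,hr,hs,ht,hx,mn,mo,mr,mx,nq,ns,nt,nx,oq,or,ot,ox,qr,qs,qt,qx,rs,rt,rx,st,sx,tx
∂2: piv[fhs,fhx,fnx,for,fqr,fqt,fqx,frx,hns,hnx,hoq,hot,hqt,hrt,hsx,mnx,nst,oqx,rtx] rk=19  ker:nsx,qrx
rk∂_2=19

rank∂_2=19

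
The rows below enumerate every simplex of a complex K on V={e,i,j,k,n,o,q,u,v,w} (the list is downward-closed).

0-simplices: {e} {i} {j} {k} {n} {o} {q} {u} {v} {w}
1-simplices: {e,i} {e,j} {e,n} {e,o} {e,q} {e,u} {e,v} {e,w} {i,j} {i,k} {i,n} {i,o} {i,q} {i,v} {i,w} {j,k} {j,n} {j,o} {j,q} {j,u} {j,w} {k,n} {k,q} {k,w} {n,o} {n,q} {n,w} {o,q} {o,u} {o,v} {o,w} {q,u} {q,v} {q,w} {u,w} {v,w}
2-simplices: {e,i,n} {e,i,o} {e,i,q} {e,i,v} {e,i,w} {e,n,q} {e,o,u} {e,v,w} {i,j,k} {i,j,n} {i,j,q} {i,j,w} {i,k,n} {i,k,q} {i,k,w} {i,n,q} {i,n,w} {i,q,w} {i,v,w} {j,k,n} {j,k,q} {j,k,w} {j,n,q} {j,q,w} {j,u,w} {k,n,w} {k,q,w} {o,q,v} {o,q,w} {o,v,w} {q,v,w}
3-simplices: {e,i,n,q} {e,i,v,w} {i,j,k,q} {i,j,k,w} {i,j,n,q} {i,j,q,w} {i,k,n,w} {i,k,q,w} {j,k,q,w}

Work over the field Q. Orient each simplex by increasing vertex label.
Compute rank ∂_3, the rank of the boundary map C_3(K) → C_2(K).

rank∂_3=8

n_0=10 n_1=36 n_2=31 n_3=9  [Q]
∂1: piv[ei,ej,en,eo,eq,eu,ev,ew,ik] rk=9  ker:ij,in,io,iq,iv,iw,jk,jn,jo,jq,ju,jw,kn,kq,kw,no,nq,nw,oq,ou,ov,ow,qu,qv,qw,uw,vw
∂2: piv[ein,eio,eiq,eiv,eiw,enq,eou,evw,ijk,ijn,ijq,ijw,ikn,ikq,ikw,inw,iqw,juw,oqv,oqw,ovw] rk=21  ker:inq,ivw,jkn,jkq,jkw,jnq,jqw,knw,kqw,qvw
∂3: piv[einq,eivw,ijkq,ijkw,ijnq,ijqw,iknw,ikqw] rk=8  ker:jkqw
rk∂_3=8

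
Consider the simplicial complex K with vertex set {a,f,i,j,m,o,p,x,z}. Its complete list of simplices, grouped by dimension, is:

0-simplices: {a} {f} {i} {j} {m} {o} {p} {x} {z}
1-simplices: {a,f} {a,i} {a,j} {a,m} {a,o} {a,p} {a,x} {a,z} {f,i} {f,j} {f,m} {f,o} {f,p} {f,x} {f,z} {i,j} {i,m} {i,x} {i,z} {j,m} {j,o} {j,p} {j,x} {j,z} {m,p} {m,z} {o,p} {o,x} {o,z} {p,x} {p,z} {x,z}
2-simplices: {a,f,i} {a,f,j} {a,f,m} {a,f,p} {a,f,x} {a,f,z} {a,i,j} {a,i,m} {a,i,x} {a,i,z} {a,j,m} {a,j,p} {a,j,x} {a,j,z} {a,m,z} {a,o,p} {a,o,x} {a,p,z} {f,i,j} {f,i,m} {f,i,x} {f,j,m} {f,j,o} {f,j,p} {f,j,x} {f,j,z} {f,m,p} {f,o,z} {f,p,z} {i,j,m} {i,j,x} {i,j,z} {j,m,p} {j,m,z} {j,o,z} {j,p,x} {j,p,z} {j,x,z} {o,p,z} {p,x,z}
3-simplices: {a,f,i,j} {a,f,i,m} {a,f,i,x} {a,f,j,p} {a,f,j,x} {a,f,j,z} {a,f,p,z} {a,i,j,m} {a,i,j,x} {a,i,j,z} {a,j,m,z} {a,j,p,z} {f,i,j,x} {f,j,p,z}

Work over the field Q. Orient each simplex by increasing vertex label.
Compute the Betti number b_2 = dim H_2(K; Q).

b_2=4

n_0=9 n_1=32 n_2=40 n_3=14  [Q]
∂1: piv[af,ai,aj,am,ao,ap,ax,az] rk=8  ker:fi,fj,fm,fo,fp,fx,fz,ij,im,ix,iz,jm,jo,jp,jx,jz,mp,mz,op,ox,oz,px,pz,xz
∂2: piv[afi,afj,afm,afp,afx,afz,aij,aim,aix,aiz,ajm,ajp,ajx,ajz,amz,aop,aox,apz,fjo,fmp,foz,jpx,jxz,opz] rk=24  ker:fij,fim,fix,fjm,fjp,fjx,fjz,fpz,ijm,ijx,ijz,jmp,jmz,joz,jpz,pxz
∂3: piv[afij,afim,afix,afjp,afjx,afjz,afpz,aijm,aijx,aijz,ajmz,ajpz] rk=12  ker:fijx,fjpz
b_2=(40−24)−12=4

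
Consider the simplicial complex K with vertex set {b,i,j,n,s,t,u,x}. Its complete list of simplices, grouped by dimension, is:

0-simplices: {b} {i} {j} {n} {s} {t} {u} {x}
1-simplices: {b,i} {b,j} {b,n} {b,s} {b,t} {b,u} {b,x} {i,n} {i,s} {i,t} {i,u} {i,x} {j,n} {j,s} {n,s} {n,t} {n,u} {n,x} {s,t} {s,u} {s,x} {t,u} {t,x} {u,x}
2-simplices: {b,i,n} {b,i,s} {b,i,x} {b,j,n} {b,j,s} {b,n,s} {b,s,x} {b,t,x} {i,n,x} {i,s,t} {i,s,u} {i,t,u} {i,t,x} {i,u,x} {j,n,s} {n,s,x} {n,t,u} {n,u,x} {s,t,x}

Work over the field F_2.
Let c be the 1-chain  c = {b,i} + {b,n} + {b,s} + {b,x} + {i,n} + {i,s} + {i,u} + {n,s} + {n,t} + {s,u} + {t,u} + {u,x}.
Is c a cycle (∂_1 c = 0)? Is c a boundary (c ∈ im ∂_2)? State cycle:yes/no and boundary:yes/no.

cycle:yes boundary:yes

n_0=8 n_1=24 n_2=19  [Z2]
∂1: piv[bi,bj,bn,bs,bt,bu,bx] rk=7  ker:in,is,it,iu,ix,jn,js,ns,nt,nu,nx,st,su,sx,tu,tx,ux
∂2: piv[bin,bis,bix,bjn,bjs,bns,bsx,btx,inx,ist,isu,itu,itx,iux,ntu,nux] rk=16  ker:jns,nsx,stx
∂1c = 0
c vs im∂2: reduces to 0 ⇒ boundary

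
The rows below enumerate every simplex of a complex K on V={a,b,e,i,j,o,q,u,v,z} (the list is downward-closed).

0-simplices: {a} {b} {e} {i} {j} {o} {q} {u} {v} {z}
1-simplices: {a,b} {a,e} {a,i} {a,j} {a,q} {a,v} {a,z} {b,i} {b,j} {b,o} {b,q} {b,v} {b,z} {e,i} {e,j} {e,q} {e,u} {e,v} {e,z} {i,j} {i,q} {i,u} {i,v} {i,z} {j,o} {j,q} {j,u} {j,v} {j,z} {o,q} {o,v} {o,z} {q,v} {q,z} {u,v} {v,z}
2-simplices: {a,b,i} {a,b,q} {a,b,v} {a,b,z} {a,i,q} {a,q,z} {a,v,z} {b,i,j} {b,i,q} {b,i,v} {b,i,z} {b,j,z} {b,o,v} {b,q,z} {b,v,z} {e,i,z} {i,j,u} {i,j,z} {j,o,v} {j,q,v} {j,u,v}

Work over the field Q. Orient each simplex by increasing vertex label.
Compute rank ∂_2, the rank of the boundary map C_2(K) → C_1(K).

n_0=10 n_1=36 n_2=21  [Q]
∂1: piv[ab,ae,ai,aj,aq,av,az,bo,eu] rk=9  ker:bi,bj,bq,bv,bz,ei,ej,eq,ev,ez,ij,iq,iu,iv,iz,jo,jq,ju,jv,jz,oq,ov,oz,qv,qz,uv,vz
∂2: piv[abi,abq,abv,abz,aiq,aqz,avz,bij,biv,biz,bjz,bov,eiz,iju,jov,jqv,juv] rk=17  ker:biq,bqz,bvz,ijz
rk∂_2=17

rank∂_2=17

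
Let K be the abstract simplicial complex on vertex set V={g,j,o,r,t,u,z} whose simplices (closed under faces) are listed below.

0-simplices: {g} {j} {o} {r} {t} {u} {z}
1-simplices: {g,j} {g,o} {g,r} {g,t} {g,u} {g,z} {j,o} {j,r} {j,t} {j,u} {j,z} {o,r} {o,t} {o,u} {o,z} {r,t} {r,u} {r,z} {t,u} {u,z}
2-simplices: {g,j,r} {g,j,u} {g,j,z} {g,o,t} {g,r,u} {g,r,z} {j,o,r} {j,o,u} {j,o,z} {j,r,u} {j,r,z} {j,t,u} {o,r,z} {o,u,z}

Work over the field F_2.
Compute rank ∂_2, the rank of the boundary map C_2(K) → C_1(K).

rank∂_2=11

n_0=7 n_1=20 n_2=14  [Z2]
∂1: piv[gj,go,gr,gt,gu,gz] rk=6  ker:jo,jr,jt,ju,jz,or,ot,ou,oz,rt,ru,rz,tu,uz
∂2: piv[gjr,gju,gjz,got,gru,grz,jor,jou,joz,jtu,ouz] rk=11  ker:jru,jrz,orz
rk∂_2=11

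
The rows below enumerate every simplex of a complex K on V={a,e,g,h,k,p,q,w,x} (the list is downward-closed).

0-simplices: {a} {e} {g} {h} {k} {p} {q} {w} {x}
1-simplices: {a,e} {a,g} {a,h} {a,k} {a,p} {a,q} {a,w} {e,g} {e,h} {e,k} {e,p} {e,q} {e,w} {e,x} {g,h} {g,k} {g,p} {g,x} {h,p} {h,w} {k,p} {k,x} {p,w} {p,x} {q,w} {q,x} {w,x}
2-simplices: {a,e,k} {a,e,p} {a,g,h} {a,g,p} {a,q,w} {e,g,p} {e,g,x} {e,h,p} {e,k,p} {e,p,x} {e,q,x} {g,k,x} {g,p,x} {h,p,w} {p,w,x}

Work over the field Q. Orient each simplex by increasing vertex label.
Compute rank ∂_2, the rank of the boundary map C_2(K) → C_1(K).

rank∂_2=14

n_0=9 n_1=27 n_2=15  [Q]
∂1: piv[ae,ag,ah,ak,ap,aq,aw,ex] rk=8  ker:eg,eh,ek,ep,eq,ew,gh,gk,gp,gx,hp,hw,kp,kx,pw,px,qw,qx,wx
∂2: piv[aek,aep,agh,agp,aqw,egp,egx,ehp,ekp,epx,eqx,gkx,hpw,pwx] rk=14  ker:gpx
rk∂_2=14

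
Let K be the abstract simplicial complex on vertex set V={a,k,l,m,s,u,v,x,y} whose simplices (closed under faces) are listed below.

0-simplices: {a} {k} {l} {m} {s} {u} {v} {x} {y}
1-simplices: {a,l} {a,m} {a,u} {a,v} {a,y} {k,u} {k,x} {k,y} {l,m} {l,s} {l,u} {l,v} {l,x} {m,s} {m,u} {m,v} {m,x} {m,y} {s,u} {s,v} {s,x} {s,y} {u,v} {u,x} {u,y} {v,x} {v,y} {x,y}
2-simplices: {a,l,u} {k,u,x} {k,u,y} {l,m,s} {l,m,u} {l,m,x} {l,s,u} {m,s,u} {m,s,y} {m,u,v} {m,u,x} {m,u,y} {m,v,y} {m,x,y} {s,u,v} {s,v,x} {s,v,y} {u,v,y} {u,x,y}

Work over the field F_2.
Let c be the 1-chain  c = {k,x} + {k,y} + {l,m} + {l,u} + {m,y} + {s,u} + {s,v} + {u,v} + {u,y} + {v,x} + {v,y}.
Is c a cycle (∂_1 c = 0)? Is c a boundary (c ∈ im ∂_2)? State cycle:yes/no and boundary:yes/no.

n_0=9 n_1=28 n_2=19  [Z2]
∂1: piv[al,am,au,av,ay,ku,kx,ls] rk=8  ker:ky,lm,lu,lv,lx,ms,mu,mv,mx,my,su,sv,sx,sy,uv,ux,uy,vx,vy,xy
∂2: piv[alu,kux,kuy,lms,lmu,lmx,lsu,msy,muv,mux,muy,mvy,mxy,suv,svx] rk=15  ker:msu,svy,uvy,uxy
∂1c = 0
c vs im∂2: residual ≠ 0 ⇒ not boundary

cycle:yes boundary:no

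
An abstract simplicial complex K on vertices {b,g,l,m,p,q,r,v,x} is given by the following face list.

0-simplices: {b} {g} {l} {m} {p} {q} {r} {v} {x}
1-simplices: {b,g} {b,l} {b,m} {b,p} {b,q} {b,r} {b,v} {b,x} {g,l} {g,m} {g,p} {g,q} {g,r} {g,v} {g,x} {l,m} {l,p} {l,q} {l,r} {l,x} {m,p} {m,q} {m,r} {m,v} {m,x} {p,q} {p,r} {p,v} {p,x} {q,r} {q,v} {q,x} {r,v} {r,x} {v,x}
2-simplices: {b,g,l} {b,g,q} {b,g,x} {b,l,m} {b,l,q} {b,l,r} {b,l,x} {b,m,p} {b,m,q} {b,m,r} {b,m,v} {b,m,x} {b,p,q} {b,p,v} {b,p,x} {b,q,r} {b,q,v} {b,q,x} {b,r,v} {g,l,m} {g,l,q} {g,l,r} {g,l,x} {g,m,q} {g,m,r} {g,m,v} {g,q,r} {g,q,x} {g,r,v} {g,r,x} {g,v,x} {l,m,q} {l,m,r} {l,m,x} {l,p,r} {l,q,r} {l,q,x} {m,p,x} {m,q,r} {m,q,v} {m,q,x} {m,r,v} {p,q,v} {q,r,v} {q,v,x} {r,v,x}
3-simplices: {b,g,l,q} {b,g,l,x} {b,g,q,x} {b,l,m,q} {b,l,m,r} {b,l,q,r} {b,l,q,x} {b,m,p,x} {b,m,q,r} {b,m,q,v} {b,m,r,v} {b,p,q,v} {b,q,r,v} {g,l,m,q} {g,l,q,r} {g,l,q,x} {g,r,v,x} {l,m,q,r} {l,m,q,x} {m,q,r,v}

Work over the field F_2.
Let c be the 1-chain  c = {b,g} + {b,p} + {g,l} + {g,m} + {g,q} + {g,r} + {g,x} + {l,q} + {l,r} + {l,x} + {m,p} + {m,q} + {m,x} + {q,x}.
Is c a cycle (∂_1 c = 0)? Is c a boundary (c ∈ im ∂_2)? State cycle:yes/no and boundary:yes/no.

n_0=9 n_1=35 n_2=46 n_3=20  [Z2]
∂1: piv[bg,bl,bm,bp,bq,br,bv,bx] rk=8  ker:gl,gm,gp,gq,gr,gv,gx,lm,lp,lq,lr,lx,mp,mq,mr,mv,mx,pq,pr,pv,px,qr,qv,qx,rv,rx,vx
∂2: piv[bgl,bgq,bgx,blm,blq,blr,blx,bmp,bmq,bmr,bmv,bmx,bpq,bpv,bpx,bqr,bqv,bqx,brv,glm,glr,gmv,grx,gvx,lpr] rk=25  ker:glq,glx,gmq,gmr,gqr,gqx,grv,lmq,lmr,lmx,lqr,lqx,mpx,mqr,mqv,mqx,mrv,pqv,qrv,qvx,rvx
∂3: piv[bglq,bglx,bgqx,blmq,blmr,blqr,blqx,bmpx,bmqr,bmqv,bmrv,bpqv,bqrv,glmq,glqr,grvx,lmqx] rk=17  ker:glqx,lmqr,mqrv
∂1c = 0
c vs im∂2: reduces to 0 ⇒ boundary

cycle:yes boundary:yes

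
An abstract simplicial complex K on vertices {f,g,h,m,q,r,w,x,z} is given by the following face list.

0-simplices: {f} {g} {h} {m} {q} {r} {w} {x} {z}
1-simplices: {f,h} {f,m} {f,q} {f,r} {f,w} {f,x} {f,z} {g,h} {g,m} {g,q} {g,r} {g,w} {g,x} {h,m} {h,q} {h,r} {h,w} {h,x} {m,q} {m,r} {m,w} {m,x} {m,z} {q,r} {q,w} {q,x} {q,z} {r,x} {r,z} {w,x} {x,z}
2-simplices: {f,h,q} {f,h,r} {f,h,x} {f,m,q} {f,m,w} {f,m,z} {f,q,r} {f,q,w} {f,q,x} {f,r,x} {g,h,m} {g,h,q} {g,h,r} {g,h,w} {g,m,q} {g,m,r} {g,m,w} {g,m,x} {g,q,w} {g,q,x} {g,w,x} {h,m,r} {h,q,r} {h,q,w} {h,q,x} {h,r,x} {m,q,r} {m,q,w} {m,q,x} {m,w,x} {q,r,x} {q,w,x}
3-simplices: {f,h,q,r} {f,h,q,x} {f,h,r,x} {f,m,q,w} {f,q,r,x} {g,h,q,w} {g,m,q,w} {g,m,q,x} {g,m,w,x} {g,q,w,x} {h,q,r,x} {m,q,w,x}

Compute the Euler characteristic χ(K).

χ(K)=-2

n_0=9 n_1=31 n_2=32 n_3=12
χ=+9−31+32−12=-2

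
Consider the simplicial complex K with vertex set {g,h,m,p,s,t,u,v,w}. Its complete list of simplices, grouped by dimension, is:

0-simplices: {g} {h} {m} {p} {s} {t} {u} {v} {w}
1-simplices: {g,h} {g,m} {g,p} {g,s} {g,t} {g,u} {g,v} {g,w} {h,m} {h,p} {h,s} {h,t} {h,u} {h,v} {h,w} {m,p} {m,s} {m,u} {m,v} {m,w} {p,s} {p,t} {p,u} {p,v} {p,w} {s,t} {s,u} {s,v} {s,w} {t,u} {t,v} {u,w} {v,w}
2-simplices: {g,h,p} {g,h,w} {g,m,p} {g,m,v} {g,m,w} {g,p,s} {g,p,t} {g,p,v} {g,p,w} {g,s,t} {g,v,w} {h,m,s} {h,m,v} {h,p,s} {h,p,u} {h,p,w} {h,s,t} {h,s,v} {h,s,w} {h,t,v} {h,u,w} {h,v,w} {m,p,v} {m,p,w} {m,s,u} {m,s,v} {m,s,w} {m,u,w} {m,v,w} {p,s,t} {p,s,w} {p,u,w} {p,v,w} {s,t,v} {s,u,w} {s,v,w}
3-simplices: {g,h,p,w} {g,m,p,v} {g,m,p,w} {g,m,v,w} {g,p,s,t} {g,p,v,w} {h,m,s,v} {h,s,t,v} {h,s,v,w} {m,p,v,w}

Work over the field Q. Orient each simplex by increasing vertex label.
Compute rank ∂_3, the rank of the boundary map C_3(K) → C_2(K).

n_0=9 n_1=33 n_2=36 n_3=10  [Q]
∂1: piv[gh,gm,gp,gs,gt,gu,gv,gw] rk=8  ker:hm,hp,hs,ht,hu,hv,hw,mp,ms,mu,mv,mw,ps,pt,pu,pv,pw,st,su,sv,sw,tu,tv,uw,vw
∂2: piv[ghp,ghw,gmp,gmv,gmw,gps,gpt,gpv,gpw,gst,gvw,hms,hmv,hps,hpu,hst,hsv,hsw,htv,huw,hvw,msu,muw] rk=23  ker:hpw,mpv,mpw,msv,msw,mvw,pst,psw,puw,pvw,stv,suw,svw
∂3: piv[ghpw,gmpv,gmpw,gmvw,gpst,gpvw,hmsv,hstv,hsvw] rk=9  ker:mpvw
rk∂_3=9

rank∂_3=9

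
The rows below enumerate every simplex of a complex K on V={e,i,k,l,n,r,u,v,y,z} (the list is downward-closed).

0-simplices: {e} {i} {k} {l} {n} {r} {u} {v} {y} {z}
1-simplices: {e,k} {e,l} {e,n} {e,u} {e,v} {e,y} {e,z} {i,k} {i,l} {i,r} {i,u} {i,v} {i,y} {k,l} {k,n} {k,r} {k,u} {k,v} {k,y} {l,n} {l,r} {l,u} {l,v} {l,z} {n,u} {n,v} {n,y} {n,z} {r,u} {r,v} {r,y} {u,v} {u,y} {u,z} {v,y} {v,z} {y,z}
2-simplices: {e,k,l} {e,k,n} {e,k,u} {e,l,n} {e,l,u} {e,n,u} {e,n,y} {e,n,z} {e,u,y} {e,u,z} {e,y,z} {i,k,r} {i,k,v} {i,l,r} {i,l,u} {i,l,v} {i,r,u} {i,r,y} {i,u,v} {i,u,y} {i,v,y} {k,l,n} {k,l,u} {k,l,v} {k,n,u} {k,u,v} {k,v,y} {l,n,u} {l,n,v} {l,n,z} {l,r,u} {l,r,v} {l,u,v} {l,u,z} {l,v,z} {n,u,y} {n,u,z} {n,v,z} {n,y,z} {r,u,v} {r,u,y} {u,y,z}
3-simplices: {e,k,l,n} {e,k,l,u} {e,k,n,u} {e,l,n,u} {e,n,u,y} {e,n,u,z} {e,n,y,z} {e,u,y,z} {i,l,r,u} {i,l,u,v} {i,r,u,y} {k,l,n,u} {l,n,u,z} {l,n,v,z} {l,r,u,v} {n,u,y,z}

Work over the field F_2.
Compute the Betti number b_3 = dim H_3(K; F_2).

b_3=2

n_0=10 n_1=37 n_2=42 n_3=16  [Z2]
∂1: piv[ek,el,en,eu,ev,ey,ez,ik,ir] rk=9  ker:il,iu,iv,iy,kl,kn,kr,ku,kv,ky,ln,lr,lu,lv,lz,nu,nv,ny,nz,ru,rv,ry,uv,uy,uz,vy,vz,yz
∂2: piv[ekl,ekn,eku,eln,elu,enu,eny,enz,euy,euz,eyz,ikr,ikv,ilr,ilu,ilv,iru,iry,iuv,iuy,ivy,klv,kvy,lnv,lnz,lrv,lvz] rk=27  ker:kln,klu,knu,kuv,lnu,lru,luv,luz,nuy,nuz,nvz,nyz,ruv,ruy,uyz
∂3: piv[ekln,eklu,eknu,elnu,enuy,enuz,enyz,euyz,ilru,iluv,iruy,lnuz,lnvz,lruv] rk=14  ker:klnu,nuyz
b_3=(16−14)−0=2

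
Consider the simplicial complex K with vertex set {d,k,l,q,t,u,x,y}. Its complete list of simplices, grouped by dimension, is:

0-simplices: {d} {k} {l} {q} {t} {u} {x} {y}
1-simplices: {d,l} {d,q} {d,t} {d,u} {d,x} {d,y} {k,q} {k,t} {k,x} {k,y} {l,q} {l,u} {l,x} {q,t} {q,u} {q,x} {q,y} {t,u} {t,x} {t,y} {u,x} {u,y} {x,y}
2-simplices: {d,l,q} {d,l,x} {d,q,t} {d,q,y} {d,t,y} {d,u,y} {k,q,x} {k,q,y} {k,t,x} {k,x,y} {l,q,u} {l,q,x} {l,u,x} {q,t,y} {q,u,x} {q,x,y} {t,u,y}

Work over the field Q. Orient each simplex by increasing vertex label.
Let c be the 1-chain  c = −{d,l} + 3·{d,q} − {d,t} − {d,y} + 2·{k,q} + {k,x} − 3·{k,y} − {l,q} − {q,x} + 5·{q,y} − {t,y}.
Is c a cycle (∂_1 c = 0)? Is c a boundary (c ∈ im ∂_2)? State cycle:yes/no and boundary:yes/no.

n_0=8 n_1=23 n_2=17  [Q]
∂1: piv[dl,dq,dt,du,dx,dy,kq] rk=7  ker:kt,kx,ky,lq,lu,lx,qt,qu,qx,qy,tu,tx,ty,ux,uy,xy
∂2: piv[dlq,dlx,dqt,dqy,dty,duy,kqx,kqy,ktx,kxy,lqu,lqx,lux,tuy] rk=14  ker:qty,qux,qxy
∂1c = 0
c vs im∂2: reduces to 0 ⇒ boundary

cycle:yes boundary:yes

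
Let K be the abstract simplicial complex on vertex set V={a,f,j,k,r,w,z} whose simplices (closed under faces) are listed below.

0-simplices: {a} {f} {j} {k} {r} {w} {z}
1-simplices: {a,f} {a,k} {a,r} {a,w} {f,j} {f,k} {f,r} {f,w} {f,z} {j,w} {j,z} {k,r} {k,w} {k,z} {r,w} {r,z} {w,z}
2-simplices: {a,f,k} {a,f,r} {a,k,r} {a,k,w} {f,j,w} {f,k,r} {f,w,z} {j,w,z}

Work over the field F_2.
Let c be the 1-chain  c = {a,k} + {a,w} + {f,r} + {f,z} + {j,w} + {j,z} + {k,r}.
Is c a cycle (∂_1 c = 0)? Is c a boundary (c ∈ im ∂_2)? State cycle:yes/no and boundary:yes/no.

cycle:yes boundary:no

n_0=7 n_1=17 n_2=8  [Z2]
∂1: piv[af,ak,ar,aw,fj,fz] rk=6  ker:fk,fr,fw,jw,jz,kr,kw,kz,rw,rz,wz
∂2: piv[afk,afr,akr,akw,fjw,fwz,jwz] rk=7  ker:fkr
∂1c = 0
c vs im∂2: residual ≠ 0 ⇒ not boundary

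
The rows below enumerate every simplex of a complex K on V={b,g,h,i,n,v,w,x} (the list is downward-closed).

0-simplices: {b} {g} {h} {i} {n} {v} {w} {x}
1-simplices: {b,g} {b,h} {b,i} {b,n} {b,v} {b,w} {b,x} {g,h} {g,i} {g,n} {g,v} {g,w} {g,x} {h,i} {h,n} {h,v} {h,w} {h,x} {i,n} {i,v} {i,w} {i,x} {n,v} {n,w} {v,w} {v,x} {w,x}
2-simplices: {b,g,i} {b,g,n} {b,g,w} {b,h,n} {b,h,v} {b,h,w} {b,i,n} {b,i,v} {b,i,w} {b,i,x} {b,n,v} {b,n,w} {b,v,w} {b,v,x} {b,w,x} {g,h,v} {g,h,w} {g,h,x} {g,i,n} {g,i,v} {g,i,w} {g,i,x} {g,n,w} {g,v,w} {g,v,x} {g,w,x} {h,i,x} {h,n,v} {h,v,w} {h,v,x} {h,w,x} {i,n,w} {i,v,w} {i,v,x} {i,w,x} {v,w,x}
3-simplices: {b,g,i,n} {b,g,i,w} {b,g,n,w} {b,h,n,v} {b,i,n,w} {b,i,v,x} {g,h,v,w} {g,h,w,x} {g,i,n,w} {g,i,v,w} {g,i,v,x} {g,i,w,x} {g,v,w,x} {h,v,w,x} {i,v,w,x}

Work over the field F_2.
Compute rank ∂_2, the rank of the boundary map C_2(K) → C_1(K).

n_0=8 n_1=27 n_2=36 n_3=15  [Z2]
∂1: piv[bg,bh,bi,bn,bv,bw,bx] rk=7  ker:gh,gi,gn,gv,gw,gx,hi,hn,hv,hw,hx,in,iv,iw,ix,nv,nw,vw,vx,wx
∂2: piv[bgi,bgn,bgw,bhn,bhv,bhw,bin,biv,biw,bix,bnv,bnw,bvw,bvx,bwx,ghv,ghw,ghx,gix,hix] rk=20  ker:gin,giv,giw,gnw,gvw,gvx,gwx,hnv,hvw,hvx,hwx,inw,ivw,ivx,iwx,vwx
∂3: piv[bgin,bgiw,bgnw,bhnv,binw,bivx,ghvw,ghwx,givw,givx,giwx,gvwx,hvwx] rk=13  ker:ginw,ivwx
rk∂_2=20

rank∂_2=20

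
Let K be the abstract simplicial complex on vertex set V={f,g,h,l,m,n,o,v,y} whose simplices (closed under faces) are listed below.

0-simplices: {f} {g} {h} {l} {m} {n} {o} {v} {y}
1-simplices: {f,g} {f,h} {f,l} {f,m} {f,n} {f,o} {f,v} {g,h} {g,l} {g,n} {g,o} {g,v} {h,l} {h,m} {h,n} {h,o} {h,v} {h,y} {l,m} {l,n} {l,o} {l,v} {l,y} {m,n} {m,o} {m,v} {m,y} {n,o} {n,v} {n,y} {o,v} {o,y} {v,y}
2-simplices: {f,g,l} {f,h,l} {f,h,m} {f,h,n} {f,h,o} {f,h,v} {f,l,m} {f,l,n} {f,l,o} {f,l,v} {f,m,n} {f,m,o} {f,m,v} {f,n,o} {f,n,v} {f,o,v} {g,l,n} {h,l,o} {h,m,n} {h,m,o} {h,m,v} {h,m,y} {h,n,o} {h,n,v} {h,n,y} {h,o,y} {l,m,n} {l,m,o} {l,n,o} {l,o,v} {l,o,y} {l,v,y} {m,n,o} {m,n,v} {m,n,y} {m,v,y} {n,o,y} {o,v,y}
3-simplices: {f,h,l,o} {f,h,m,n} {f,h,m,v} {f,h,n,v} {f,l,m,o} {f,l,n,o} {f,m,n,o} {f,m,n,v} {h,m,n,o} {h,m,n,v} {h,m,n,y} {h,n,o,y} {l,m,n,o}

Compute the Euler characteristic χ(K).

n_0=9 n_1=33 n_2=38 n_3=13
χ=+9−33+38−13=1

χ(K)=1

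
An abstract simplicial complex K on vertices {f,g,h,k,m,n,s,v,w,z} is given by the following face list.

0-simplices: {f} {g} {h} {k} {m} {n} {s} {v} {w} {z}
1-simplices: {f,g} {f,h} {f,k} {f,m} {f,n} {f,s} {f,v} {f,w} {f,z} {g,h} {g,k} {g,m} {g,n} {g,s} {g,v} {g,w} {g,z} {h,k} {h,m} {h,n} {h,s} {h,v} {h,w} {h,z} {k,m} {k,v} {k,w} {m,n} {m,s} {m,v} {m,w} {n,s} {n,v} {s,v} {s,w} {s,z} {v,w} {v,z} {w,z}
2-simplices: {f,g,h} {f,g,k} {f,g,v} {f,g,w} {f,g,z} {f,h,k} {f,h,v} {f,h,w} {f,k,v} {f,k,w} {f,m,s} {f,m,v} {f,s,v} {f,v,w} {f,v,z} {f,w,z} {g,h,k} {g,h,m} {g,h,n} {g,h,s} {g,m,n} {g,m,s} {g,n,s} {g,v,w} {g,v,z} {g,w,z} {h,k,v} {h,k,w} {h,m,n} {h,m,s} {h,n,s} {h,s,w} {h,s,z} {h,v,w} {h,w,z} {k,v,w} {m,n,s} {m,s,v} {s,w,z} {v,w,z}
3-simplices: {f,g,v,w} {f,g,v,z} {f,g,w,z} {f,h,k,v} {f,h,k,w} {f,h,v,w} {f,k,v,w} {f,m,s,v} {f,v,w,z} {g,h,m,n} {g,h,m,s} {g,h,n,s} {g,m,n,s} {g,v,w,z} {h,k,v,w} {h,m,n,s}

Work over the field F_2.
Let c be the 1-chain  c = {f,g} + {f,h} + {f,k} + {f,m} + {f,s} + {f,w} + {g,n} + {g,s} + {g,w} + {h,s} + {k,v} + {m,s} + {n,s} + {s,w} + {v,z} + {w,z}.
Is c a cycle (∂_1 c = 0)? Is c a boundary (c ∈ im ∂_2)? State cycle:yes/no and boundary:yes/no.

n_0=10 n_1=39 n_2=40 n_3=16  [Z2]
∂1: piv[fg,fh,fk,fm,fn,fs,fv,fw,fz] rk=9  ker:gh,gk,gm,gn,gs,gv,gw,gz,hk,hm,hn,hs,hv,hw,hz,km,kv,kw,mn,ms,mv,mw,ns,nv,sv,sw,sz,vw,vz,wz
∂2: piv[fgh,fgk,fgv,fgw,fgz,fhk,fhv,fhw,fkv,fkw,fms,fmv,fsv,fvw,fvz,fwz,ghm,ghn,ghs,gmn,gms,gns,hsw,hsz,hwz] rk=25  ker:ghk,gvw,gvz,gwz,hkv,hkw,hmn,hms,hns,hvw,kvw,mns,msv,swz,vwz
∂3: piv[fgvw,fgvz,fgwz,fhkv,fhkw,fhvw,fkvw,fmsv,fvwz,ghmn,ghms,ghns,gmns] rk=13  ker:gvwz,hkvw,hmns
∂1c = 0
c vs im∂2: reduces to 0 ⇒ boundary

cycle:yes boundary:yes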